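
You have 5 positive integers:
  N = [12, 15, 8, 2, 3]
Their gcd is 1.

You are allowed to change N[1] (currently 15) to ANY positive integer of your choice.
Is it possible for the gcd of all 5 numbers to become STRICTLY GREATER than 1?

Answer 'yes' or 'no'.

Answer: no

Derivation:
Current gcd = 1
gcd of all OTHER numbers (without N[1]=15): gcd([12, 8, 2, 3]) = 1
The new gcd after any change is gcd(1, new_value).
This can be at most 1.
Since 1 = old gcd 1, the gcd can only stay the same or decrease.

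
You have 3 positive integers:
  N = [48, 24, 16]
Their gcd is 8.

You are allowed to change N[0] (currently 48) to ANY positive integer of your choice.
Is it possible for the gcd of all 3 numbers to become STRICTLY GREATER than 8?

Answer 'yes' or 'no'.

Answer: no

Derivation:
Current gcd = 8
gcd of all OTHER numbers (without N[0]=48): gcd([24, 16]) = 8
The new gcd after any change is gcd(8, new_value).
This can be at most 8.
Since 8 = old gcd 8, the gcd can only stay the same or decrease.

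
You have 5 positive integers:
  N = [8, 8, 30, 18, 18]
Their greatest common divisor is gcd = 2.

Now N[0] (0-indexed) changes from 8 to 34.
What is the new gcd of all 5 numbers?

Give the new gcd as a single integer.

Answer: 2

Derivation:
Numbers: [8, 8, 30, 18, 18], gcd = 2
Change: index 0, 8 -> 34
gcd of the OTHER numbers (without index 0): gcd([8, 30, 18, 18]) = 2
New gcd = gcd(g_others, new_val) = gcd(2, 34) = 2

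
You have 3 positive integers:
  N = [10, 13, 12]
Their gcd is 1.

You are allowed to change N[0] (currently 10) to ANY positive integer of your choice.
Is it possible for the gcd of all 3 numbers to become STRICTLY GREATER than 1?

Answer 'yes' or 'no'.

Answer: no

Derivation:
Current gcd = 1
gcd of all OTHER numbers (without N[0]=10): gcd([13, 12]) = 1
The new gcd after any change is gcd(1, new_value).
This can be at most 1.
Since 1 = old gcd 1, the gcd can only stay the same or decrease.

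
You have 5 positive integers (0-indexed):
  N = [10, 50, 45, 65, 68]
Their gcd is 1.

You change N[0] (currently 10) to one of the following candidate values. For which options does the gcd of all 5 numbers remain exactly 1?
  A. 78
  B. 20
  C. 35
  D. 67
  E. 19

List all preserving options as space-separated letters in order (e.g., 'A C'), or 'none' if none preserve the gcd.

Old gcd = 1; gcd of others (without N[0]) = 1
New gcd for candidate v: gcd(1, v). Preserves old gcd iff gcd(1, v) = 1.
  Option A: v=78, gcd(1,78)=1 -> preserves
  Option B: v=20, gcd(1,20)=1 -> preserves
  Option C: v=35, gcd(1,35)=1 -> preserves
  Option D: v=67, gcd(1,67)=1 -> preserves
  Option E: v=19, gcd(1,19)=1 -> preserves

Answer: A B C D E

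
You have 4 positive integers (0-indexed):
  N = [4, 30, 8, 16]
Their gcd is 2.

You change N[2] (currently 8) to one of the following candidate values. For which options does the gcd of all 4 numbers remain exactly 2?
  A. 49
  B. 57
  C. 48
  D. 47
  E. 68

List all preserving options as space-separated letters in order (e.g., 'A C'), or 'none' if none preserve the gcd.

Old gcd = 2; gcd of others (without N[2]) = 2
New gcd for candidate v: gcd(2, v). Preserves old gcd iff gcd(2, v) = 2.
  Option A: v=49, gcd(2,49)=1 -> changes
  Option B: v=57, gcd(2,57)=1 -> changes
  Option C: v=48, gcd(2,48)=2 -> preserves
  Option D: v=47, gcd(2,47)=1 -> changes
  Option E: v=68, gcd(2,68)=2 -> preserves

Answer: C E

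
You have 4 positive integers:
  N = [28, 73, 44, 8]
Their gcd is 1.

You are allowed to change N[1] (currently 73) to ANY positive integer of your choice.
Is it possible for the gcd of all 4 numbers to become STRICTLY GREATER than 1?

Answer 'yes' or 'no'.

Answer: yes

Derivation:
Current gcd = 1
gcd of all OTHER numbers (without N[1]=73): gcd([28, 44, 8]) = 4
The new gcd after any change is gcd(4, new_value).
This can be at most 4.
Since 4 > old gcd 1, the gcd CAN increase (e.g., set N[1] = 4).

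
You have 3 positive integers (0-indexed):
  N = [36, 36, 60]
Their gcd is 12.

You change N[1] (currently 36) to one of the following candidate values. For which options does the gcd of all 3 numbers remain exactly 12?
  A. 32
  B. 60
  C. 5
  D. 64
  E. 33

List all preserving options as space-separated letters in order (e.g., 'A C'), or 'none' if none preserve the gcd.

Answer: B

Derivation:
Old gcd = 12; gcd of others (without N[1]) = 12
New gcd for candidate v: gcd(12, v). Preserves old gcd iff gcd(12, v) = 12.
  Option A: v=32, gcd(12,32)=4 -> changes
  Option B: v=60, gcd(12,60)=12 -> preserves
  Option C: v=5, gcd(12,5)=1 -> changes
  Option D: v=64, gcd(12,64)=4 -> changes
  Option E: v=33, gcd(12,33)=3 -> changes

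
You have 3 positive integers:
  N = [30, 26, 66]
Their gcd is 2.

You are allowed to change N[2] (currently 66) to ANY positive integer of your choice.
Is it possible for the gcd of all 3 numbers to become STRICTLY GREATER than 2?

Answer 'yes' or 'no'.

Answer: no

Derivation:
Current gcd = 2
gcd of all OTHER numbers (without N[2]=66): gcd([30, 26]) = 2
The new gcd after any change is gcd(2, new_value).
This can be at most 2.
Since 2 = old gcd 2, the gcd can only stay the same or decrease.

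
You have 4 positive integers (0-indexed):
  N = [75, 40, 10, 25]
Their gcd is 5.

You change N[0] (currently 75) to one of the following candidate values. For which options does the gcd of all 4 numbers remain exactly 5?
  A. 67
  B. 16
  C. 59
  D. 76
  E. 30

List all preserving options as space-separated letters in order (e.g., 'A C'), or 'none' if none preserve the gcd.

Answer: E

Derivation:
Old gcd = 5; gcd of others (without N[0]) = 5
New gcd for candidate v: gcd(5, v). Preserves old gcd iff gcd(5, v) = 5.
  Option A: v=67, gcd(5,67)=1 -> changes
  Option B: v=16, gcd(5,16)=1 -> changes
  Option C: v=59, gcd(5,59)=1 -> changes
  Option D: v=76, gcd(5,76)=1 -> changes
  Option E: v=30, gcd(5,30)=5 -> preserves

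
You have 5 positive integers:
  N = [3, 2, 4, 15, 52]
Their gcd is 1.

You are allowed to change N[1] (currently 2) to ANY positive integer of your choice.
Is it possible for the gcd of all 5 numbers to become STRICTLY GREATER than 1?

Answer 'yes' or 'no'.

Answer: no

Derivation:
Current gcd = 1
gcd of all OTHER numbers (without N[1]=2): gcd([3, 4, 15, 52]) = 1
The new gcd after any change is gcd(1, new_value).
This can be at most 1.
Since 1 = old gcd 1, the gcd can only stay the same or decrease.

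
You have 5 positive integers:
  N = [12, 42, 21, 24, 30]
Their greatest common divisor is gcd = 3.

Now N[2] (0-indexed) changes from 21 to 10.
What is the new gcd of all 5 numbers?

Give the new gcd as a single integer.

Answer: 2

Derivation:
Numbers: [12, 42, 21, 24, 30], gcd = 3
Change: index 2, 21 -> 10
gcd of the OTHER numbers (without index 2): gcd([12, 42, 24, 30]) = 6
New gcd = gcd(g_others, new_val) = gcd(6, 10) = 2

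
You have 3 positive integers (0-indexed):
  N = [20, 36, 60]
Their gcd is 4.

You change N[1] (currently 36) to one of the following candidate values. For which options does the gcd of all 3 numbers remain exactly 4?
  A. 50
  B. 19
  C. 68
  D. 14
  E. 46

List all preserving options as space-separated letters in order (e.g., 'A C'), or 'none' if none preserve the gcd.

Old gcd = 4; gcd of others (without N[1]) = 20
New gcd for candidate v: gcd(20, v). Preserves old gcd iff gcd(20, v) = 4.
  Option A: v=50, gcd(20,50)=10 -> changes
  Option B: v=19, gcd(20,19)=1 -> changes
  Option C: v=68, gcd(20,68)=4 -> preserves
  Option D: v=14, gcd(20,14)=2 -> changes
  Option E: v=46, gcd(20,46)=2 -> changes

Answer: C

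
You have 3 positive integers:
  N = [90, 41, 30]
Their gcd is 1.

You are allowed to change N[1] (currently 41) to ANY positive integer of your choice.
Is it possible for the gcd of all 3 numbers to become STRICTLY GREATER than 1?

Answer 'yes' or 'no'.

Answer: yes

Derivation:
Current gcd = 1
gcd of all OTHER numbers (without N[1]=41): gcd([90, 30]) = 30
The new gcd after any change is gcd(30, new_value).
This can be at most 30.
Since 30 > old gcd 1, the gcd CAN increase (e.g., set N[1] = 30).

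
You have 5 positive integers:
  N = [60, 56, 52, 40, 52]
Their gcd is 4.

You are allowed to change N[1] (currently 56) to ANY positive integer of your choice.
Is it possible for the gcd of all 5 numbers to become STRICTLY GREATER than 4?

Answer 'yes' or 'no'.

Current gcd = 4
gcd of all OTHER numbers (without N[1]=56): gcd([60, 52, 40, 52]) = 4
The new gcd after any change is gcd(4, new_value).
This can be at most 4.
Since 4 = old gcd 4, the gcd can only stay the same or decrease.

Answer: no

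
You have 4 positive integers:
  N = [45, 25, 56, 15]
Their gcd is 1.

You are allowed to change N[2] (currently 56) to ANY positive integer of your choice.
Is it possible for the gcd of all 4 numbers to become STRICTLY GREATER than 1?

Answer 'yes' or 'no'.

Answer: yes

Derivation:
Current gcd = 1
gcd of all OTHER numbers (without N[2]=56): gcd([45, 25, 15]) = 5
The new gcd after any change is gcd(5, new_value).
This can be at most 5.
Since 5 > old gcd 1, the gcd CAN increase (e.g., set N[2] = 5).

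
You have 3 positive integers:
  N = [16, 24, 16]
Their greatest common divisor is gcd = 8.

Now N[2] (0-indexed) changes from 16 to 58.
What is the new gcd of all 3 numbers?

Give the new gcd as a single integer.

Answer: 2

Derivation:
Numbers: [16, 24, 16], gcd = 8
Change: index 2, 16 -> 58
gcd of the OTHER numbers (without index 2): gcd([16, 24]) = 8
New gcd = gcd(g_others, new_val) = gcd(8, 58) = 2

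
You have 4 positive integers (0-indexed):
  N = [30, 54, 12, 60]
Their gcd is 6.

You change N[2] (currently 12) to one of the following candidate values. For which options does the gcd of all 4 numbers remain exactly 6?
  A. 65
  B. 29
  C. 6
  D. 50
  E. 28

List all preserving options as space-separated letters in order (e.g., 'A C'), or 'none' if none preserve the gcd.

Old gcd = 6; gcd of others (without N[2]) = 6
New gcd for candidate v: gcd(6, v). Preserves old gcd iff gcd(6, v) = 6.
  Option A: v=65, gcd(6,65)=1 -> changes
  Option B: v=29, gcd(6,29)=1 -> changes
  Option C: v=6, gcd(6,6)=6 -> preserves
  Option D: v=50, gcd(6,50)=2 -> changes
  Option E: v=28, gcd(6,28)=2 -> changes

Answer: C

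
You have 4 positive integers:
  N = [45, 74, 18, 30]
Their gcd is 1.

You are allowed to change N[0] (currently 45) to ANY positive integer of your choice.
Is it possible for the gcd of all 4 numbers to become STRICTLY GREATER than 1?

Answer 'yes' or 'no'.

Answer: yes

Derivation:
Current gcd = 1
gcd of all OTHER numbers (without N[0]=45): gcd([74, 18, 30]) = 2
The new gcd after any change is gcd(2, new_value).
This can be at most 2.
Since 2 > old gcd 1, the gcd CAN increase (e.g., set N[0] = 2).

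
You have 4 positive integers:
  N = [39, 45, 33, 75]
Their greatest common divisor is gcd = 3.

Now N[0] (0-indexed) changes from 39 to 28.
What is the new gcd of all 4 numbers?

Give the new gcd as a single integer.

Numbers: [39, 45, 33, 75], gcd = 3
Change: index 0, 39 -> 28
gcd of the OTHER numbers (without index 0): gcd([45, 33, 75]) = 3
New gcd = gcd(g_others, new_val) = gcd(3, 28) = 1

Answer: 1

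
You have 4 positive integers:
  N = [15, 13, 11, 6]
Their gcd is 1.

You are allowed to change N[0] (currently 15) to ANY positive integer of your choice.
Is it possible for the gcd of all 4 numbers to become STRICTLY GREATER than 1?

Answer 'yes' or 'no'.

Current gcd = 1
gcd of all OTHER numbers (without N[0]=15): gcd([13, 11, 6]) = 1
The new gcd after any change is gcd(1, new_value).
This can be at most 1.
Since 1 = old gcd 1, the gcd can only stay the same or decrease.

Answer: no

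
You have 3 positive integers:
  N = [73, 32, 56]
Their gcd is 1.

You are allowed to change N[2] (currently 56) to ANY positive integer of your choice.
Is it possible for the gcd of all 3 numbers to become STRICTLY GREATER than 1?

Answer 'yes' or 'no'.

Current gcd = 1
gcd of all OTHER numbers (without N[2]=56): gcd([73, 32]) = 1
The new gcd after any change is gcd(1, new_value).
This can be at most 1.
Since 1 = old gcd 1, the gcd can only stay the same or decrease.

Answer: no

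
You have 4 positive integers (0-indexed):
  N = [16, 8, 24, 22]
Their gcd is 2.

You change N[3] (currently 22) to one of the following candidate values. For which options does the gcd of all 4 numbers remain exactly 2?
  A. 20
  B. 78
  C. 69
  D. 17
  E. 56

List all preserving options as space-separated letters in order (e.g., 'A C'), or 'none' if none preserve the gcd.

Answer: B

Derivation:
Old gcd = 2; gcd of others (without N[3]) = 8
New gcd for candidate v: gcd(8, v). Preserves old gcd iff gcd(8, v) = 2.
  Option A: v=20, gcd(8,20)=4 -> changes
  Option B: v=78, gcd(8,78)=2 -> preserves
  Option C: v=69, gcd(8,69)=1 -> changes
  Option D: v=17, gcd(8,17)=1 -> changes
  Option E: v=56, gcd(8,56)=8 -> changes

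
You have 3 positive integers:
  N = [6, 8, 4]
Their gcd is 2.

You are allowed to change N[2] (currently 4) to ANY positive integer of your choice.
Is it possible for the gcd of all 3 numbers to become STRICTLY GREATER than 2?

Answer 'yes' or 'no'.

Answer: no

Derivation:
Current gcd = 2
gcd of all OTHER numbers (without N[2]=4): gcd([6, 8]) = 2
The new gcd after any change is gcd(2, new_value).
This can be at most 2.
Since 2 = old gcd 2, the gcd can only stay the same or decrease.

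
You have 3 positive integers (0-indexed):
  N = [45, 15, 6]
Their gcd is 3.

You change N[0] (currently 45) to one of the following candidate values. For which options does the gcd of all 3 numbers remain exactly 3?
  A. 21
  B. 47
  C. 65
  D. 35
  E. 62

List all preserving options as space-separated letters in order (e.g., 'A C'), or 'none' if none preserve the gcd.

Old gcd = 3; gcd of others (without N[0]) = 3
New gcd for candidate v: gcd(3, v). Preserves old gcd iff gcd(3, v) = 3.
  Option A: v=21, gcd(3,21)=3 -> preserves
  Option B: v=47, gcd(3,47)=1 -> changes
  Option C: v=65, gcd(3,65)=1 -> changes
  Option D: v=35, gcd(3,35)=1 -> changes
  Option E: v=62, gcd(3,62)=1 -> changes

Answer: A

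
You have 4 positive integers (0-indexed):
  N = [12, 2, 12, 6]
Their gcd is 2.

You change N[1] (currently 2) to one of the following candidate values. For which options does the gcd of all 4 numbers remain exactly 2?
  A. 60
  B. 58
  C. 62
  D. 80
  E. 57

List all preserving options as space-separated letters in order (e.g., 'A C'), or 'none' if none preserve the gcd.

Old gcd = 2; gcd of others (without N[1]) = 6
New gcd for candidate v: gcd(6, v). Preserves old gcd iff gcd(6, v) = 2.
  Option A: v=60, gcd(6,60)=6 -> changes
  Option B: v=58, gcd(6,58)=2 -> preserves
  Option C: v=62, gcd(6,62)=2 -> preserves
  Option D: v=80, gcd(6,80)=2 -> preserves
  Option E: v=57, gcd(6,57)=3 -> changes

Answer: B C D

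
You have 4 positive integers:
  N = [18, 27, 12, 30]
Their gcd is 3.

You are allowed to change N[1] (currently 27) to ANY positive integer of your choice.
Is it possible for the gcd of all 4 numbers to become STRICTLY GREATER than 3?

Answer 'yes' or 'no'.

Answer: yes

Derivation:
Current gcd = 3
gcd of all OTHER numbers (without N[1]=27): gcd([18, 12, 30]) = 6
The new gcd after any change is gcd(6, new_value).
This can be at most 6.
Since 6 > old gcd 3, the gcd CAN increase (e.g., set N[1] = 6).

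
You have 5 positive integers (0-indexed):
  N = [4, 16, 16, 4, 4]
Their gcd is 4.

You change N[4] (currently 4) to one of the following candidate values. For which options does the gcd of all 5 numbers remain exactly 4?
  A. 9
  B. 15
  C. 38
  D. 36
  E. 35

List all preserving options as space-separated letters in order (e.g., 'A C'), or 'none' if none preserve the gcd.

Old gcd = 4; gcd of others (without N[4]) = 4
New gcd for candidate v: gcd(4, v). Preserves old gcd iff gcd(4, v) = 4.
  Option A: v=9, gcd(4,9)=1 -> changes
  Option B: v=15, gcd(4,15)=1 -> changes
  Option C: v=38, gcd(4,38)=2 -> changes
  Option D: v=36, gcd(4,36)=4 -> preserves
  Option E: v=35, gcd(4,35)=1 -> changes

Answer: D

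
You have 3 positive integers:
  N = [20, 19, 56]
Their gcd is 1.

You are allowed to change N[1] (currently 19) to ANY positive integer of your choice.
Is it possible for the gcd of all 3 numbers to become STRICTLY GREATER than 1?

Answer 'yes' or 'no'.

Answer: yes

Derivation:
Current gcd = 1
gcd of all OTHER numbers (without N[1]=19): gcd([20, 56]) = 4
The new gcd after any change is gcd(4, new_value).
This can be at most 4.
Since 4 > old gcd 1, the gcd CAN increase (e.g., set N[1] = 4).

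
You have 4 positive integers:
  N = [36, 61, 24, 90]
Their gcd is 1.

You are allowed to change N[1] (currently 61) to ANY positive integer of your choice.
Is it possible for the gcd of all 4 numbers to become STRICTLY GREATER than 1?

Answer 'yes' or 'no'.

Answer: yes

Derivation:
Current gcd = 1
gcd of all OTHER numbers (without N[1]=61): gcd([36, 24, 90]) = 6
The new gcd after any change is gcd(6, new_value).
This can be at most 6.
Since 6 > old gcd 1, the gcd CAN increase (e.g., set N[1] = 6).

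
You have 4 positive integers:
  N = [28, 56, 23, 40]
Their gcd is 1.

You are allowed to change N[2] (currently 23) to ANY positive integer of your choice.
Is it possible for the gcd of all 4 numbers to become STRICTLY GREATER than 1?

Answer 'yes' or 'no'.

Answer: yes

Derivation:
Current gcd = 1
gcd of all OTHER numbers (without N[2]=23): gcd([28, 56, 40]) = 4
The new gcd after any change is gcd(4, new_value).
This can be at most 4.
Since 4 > old gcd 1, the gcd CAN increase (e.g., set N[2] = 4).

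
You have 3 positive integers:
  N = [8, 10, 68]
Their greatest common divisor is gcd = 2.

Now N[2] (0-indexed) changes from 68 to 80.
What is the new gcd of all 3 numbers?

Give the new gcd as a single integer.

Numbers: [8, 10, 68], gcd = 2
Change: index 2, 68 -> 80
gcd of the OTHER numbers (without index 2): gcd([8, 10]) = 2
New gcd = gcd(g_others, new_val) = gcd(2, 80) = 2

Answer: 2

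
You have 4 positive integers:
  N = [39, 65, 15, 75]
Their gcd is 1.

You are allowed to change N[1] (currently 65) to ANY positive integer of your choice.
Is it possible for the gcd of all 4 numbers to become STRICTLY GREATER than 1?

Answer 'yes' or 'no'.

Answer: yes

Derivation:
Current gcd = 1
gcd of all OTHER numbers (without N[1]=65): gcd([39, 15, 75]) = 3
The new gcd after any change is gcd(3, new_value).
This can be at most 3.
Since 3 > old gcd 1, the gcd CAN increase (e.g., set N[1] = 3).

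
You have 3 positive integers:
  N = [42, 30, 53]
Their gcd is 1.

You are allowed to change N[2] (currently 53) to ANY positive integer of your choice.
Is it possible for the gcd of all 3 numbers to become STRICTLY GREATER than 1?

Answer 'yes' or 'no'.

Answer: yes

Derivation:
Current gcd = 1
gcd of all OTHER numbers (without N[2]=53): gcd([42, 30]) = 6
The new gcd after any change is gcd(6, new_value).
This can be at most 6.
Since 6 > old gcd 1, the gcd CAN increase (e.g., set N[2] = 6).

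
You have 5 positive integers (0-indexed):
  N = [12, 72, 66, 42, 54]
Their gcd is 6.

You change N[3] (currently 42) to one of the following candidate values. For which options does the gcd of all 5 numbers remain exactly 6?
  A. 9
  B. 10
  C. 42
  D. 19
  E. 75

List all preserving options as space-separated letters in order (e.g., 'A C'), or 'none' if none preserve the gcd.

Answer: C

Derivation:
Old gcd = 6; gcd of others (without N[3]) = 6
New gcd for candidate v: gcd(6, v). Preserves old gcd iff gcd(6, v) = 6.
  Option A: v=9, gcd(6,9)=3 -> changes
  Option B: v=10, gcd(6,10)=2 -> changes
  Option C: v=42, gcd(6,42)=6 -> preserves
  Option D: v=19, gcd(6,19)=1 -> changes
  Option E: v=75, gcd(6,75)=3 -> changes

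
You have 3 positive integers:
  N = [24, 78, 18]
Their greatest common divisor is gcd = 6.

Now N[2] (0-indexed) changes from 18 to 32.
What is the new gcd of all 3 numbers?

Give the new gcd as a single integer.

Answer: 2

Derivation:
Numbers: [24, 78, 18], gcd = 6
Change: index 2, 18 -> 32
gcd of the OTHER numbers (without index 2): gcd([24, 78]) = 6
New gcd = gcd(g_others, new_val) = gcd(6, 32) = 2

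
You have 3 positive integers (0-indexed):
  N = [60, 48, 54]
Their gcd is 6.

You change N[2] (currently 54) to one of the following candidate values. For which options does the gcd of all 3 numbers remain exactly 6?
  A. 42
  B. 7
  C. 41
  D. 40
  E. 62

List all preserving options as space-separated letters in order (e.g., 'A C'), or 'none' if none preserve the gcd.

Answer: A

Derivation:
Old gcd = 6; gcd of others (without N[2]) = 12
New gcd for candidate v: gcd(12, v). Preserves old gcd iff gcd(12, v) = 6.
  Option A: v=42, gcd(12,42)=6 -> preserves
  Option B: v=7, gcd(12,7)=1 -> changes
  Option C: v=41, gcd(12,41)=1 -> changes
  Option D: v=40, gcd(12,40)=4 -> changes
  Option E: v=62, gcd(12,62)=2 -> changes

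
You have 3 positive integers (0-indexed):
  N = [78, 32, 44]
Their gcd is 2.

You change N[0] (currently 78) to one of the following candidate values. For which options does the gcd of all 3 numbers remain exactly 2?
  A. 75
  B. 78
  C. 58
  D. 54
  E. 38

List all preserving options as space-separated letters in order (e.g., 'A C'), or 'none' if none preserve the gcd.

Answer: B C D E

Derivation:
Old gcd = 2; gcd of others (without N[0]) = 4
New gcd for candidate v: gcd(4, v). Preserves old gcd iff gcd(4, v) = 2.
  Option A: v=75, gcd(4,75)=1 -> changes
  Option B: v=78, gcd(4,78)=2 -> preserves
  Option C: v=58, gcd(4,58)=2 -> preserves
  Option D: v=54, gcd(4,54)=2 -> preserves
  Option E: v=38, gcd(4,38)=2 -> preserves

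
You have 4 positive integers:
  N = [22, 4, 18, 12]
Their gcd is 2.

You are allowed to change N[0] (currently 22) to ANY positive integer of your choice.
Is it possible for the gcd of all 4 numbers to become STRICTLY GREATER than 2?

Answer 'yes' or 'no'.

Current gcd = 2
gcd of all OTHER numbers (without N[0]=22): gcd([4, 18, 12]) = 2
The new gcd after any change is gcd(2, new_value).
This can be at most 2.
Since 2 = old gcd 2, the gcd can only stay the same or decrease.

Answer: no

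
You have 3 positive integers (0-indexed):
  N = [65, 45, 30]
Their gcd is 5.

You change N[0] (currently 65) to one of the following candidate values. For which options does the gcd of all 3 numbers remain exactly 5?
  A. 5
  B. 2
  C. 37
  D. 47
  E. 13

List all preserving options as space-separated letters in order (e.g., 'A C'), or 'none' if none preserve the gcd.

Answer: A

Derivation:
Old gcd = 5; gcd of others (without N[0]) = 15
New gcd for candidate v: gcd(15, v). Preserves old gcd iff gcd(15, v) = 5.
  Option A: v=5, gcd(15,5)=5 -> preserves
  Option B: v=2, gcd(15,2)=1 -> changes
  Option C: v=37, gcd(15,37)=1 -> changes
  Option D: v=47, gcd(15,47)=1 -> changes
  Option E: v=13, gcd(15,13)=1 -> changes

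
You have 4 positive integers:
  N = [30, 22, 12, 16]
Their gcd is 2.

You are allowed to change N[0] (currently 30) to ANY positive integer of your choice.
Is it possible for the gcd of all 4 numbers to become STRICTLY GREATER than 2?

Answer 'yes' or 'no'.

Answer: no

Derivation:
Current gcd = 2
gcd of all OTHER numbers (without N[0]=30): gcd([22, 12, 16]) = 2
The new gcd after any change is gcd(2, new_value).
This can be at most 2.
Since 2 = old gcd 2, the gcd can only stay the same or decrease.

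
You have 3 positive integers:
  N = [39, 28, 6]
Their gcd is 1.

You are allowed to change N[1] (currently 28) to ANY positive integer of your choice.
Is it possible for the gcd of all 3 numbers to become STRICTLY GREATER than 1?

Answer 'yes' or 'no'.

Answer: yes

Derivation:
Current gcd = 1
gcd of all OTHER numbers (without N[1]=28): gcd([39, 6]) = 3
The new gcd after any change is gcd(3, new_value).
This can be at most 3.
Since 3 > old gcd 1, the gcd CAN increase (e.g., set N[1] = 3).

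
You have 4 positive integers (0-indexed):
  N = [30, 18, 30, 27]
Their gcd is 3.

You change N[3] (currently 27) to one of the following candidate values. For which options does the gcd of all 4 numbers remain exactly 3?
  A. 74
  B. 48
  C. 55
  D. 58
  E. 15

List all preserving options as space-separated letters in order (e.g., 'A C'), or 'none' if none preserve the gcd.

Old gcd = 3; gcd of others (without N[3]) = 6
New gcd for candidate v: gcd(6, v). Preserves old gcd iff gcd(6, v) = 3.
  Option A: v=74, gcd(6,74)=2 -> changes
  Option B: v=48, gcd(6,48)=6 -> changes
  Option C: v=55, gcd(6,55)=1 -> changes
  Option D: v=58, gcd(6,58)=2 -> changes
  Option E: v=15, gcd(6,15)=3 -> preserves

Answer: E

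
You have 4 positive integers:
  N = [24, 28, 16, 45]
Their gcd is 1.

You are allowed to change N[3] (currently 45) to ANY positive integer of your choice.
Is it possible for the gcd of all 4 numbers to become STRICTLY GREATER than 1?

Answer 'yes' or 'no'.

Current gcd = 1
gcd of all OTHER numbers (without N[3]=45): gcd([24, 28, 16]) = 4
The new gcd after any change is gcd(4, new_value).
This can be at most 4.
Since 4 > old gcd 1, the gcd CAN increase (e.g., set N[3] = 4).

Answer: yes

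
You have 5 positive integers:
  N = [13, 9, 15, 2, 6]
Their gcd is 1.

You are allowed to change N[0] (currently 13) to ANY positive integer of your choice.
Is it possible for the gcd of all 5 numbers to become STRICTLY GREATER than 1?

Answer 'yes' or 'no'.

Answer: no

Derivation:
Current gcd = 1
gcd of all OTHER numbers (without N[0]=13): gcd([9, 15, 2, 6]) = 1
The new gcd after any change is gcd(1, new_value).
This can be at most 1.
Since 1 = old gcd 1, the gcd can only stay the same or decrease.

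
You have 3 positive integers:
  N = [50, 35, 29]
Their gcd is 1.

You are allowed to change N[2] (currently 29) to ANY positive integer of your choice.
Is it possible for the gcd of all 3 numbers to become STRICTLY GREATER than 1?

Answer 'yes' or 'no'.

Answer: yes

Derivation:
Current gcd = 1
gcd of all OTHER numbers (without N[2]=29): gcd([50, 35]) = 5
The new gcd after any change is gcd(5, new_value).
This can be at most 5.
Since 5 > old gcd 1, the gcd CAN increase (e.g., set N[2] = 5).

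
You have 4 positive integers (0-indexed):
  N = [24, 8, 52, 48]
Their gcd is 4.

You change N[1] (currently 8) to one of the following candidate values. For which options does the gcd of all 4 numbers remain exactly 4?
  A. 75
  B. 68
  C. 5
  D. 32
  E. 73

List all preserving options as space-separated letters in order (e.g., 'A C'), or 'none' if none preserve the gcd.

Old gcd = 4; gcd of others (without N[1]) = 4
New gcd for candidate v: gcd(4, v). Preserves old gcd iff gcd(4, v) = 4.
  Option A: v=75, gcd(4,75)=1 -> changes
  Option B: v=68, gcd(4,68)=4 -> preserves
  Option C: v=5, gcd(4,5)=1 -> changes
  Option D: v=32, gcd(4,32)=4 -> preserves
  Option E: v=73, gcd(4,73)=1 -> changes

Answer: B D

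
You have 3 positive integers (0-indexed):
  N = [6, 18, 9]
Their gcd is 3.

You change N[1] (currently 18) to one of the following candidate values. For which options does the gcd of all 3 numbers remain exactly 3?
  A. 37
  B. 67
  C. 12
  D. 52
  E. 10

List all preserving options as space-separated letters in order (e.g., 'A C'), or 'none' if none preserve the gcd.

Old gcd = 3; gcd of others (without N[1]) = 3
New gcd for candidate v: gcd(3, v). Preserves old gcd iff gcd(3, v) = 3.
  Option A: v=37, gcd(3,37)=1 -> changes
  Option B: v=67, gcd(3,67)=1 -> changes
  Option C: v=12, gcd(3,12)=3 -> preserves
  Option D: v=52, gcd(3,52)=1 -> changes
  Option E: v=10, gcd(3,10)=1 -> changes

Answer: C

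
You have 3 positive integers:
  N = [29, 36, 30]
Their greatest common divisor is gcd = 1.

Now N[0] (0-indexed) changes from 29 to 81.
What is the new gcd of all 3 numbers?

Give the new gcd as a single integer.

Answer: 3

Derivation:
Numbers: [29, 36, 30], gcd = 1
Change: index 0, 29 -> 81
gcd of the OTHER numbers (without index 0): gcd([36, 30]) = 6
New gcd = gcd(g_others, new_val) = gcd(6, 81) = 3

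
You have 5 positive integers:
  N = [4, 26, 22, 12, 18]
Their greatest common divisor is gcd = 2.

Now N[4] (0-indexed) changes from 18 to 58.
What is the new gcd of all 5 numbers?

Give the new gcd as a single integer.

Answer: 2

Derivation:
Numbers: [4, 26, 22, 12, 18], gcd = 2
Change: index 4, 18 -> 58
gcd of the OTHER numbers (without index 4): gcd([4, 26, 22, 12]) = 2
New gcd = gcd(g_others, new_val) = gcd(2, 58) = 2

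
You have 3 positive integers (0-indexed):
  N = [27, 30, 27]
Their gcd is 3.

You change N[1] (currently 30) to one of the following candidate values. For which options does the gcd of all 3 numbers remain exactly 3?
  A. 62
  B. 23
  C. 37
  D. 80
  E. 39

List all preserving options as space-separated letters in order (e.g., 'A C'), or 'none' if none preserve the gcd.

Answer: E

Derivation:
Old gcd = 3; gcd of others (without N[1]) = 27
New gcd for candidate v: gcd(27, v). Preserves old gcd iff gcd(27, v) = 3.
  Option A: v=62, gcd(27,62)=1 -> changes
  Option B: v=23, gcd(27,23)=1 -> changes
  Option C: v=37, gcd(27,37)=1 -> changes
  Option D: v=80, gcd(27,80)=1 -> changes
  Option E: v=39, gcd(27,39)=3 -> preserves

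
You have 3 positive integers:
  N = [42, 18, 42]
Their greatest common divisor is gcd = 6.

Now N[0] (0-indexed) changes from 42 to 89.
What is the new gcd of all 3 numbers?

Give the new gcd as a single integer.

Answer: 1

Derivation:
Numbers: [42, 18, 42], gcd = 6
Change: index 0, 42 -> 89
gcd of the OTHER numbers (without index 0): gcd([18, 42]) = 6
New gcd = gcd(g_others, new_val) = gcd(6, 89) = 1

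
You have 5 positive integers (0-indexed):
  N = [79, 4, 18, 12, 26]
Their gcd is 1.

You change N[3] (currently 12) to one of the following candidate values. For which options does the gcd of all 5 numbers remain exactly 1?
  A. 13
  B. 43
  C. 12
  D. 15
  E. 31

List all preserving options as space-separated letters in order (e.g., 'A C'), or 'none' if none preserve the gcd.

Answer: A B C D E

Derivation:
Old gcd = 1; gcd of others (without N[3]) = 1
New gcd for candidate v: gcd(1, v). Preserves old gcd iff gcd(1, v) = 1.
  Option A: v=13, gcd(1,13)=1 -> preserves
  Option B: v=43, gcd(1,43)=1 -> preserves
  Option C: v=12, gcd(1,12)=1 -> preserves
  Option D: v=15, gcd(1,15)=1 -> preserves
  Option E: v=31, gcd(1,31)=1 -> preserves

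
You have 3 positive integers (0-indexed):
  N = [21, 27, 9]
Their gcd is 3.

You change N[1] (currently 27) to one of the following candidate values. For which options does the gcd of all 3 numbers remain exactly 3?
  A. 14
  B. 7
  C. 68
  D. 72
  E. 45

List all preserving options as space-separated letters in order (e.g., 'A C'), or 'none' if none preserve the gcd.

Old gcd = 3; gcd of others (without N[1]) = 3
New gcd for candidate v: gcd(3, v). Preserves old gcd iff gcd(3, v) = 3.
  Option A: v=14, gcd(3,14)=1 -> changes
  Option B: v=7, gcd(3,7)=1 -> changes
  Option C: v=68, gcd(3,68)=1 -> changes
  Option D: v=72, gcd(3,72)=3 -> preserves
  Option E: v=45, gcd(3,45)=3 -> preserves

Answer: D E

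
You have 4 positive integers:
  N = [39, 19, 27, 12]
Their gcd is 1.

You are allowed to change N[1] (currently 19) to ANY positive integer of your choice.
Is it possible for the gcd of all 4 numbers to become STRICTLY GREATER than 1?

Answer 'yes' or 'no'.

Current gcd = 1
gcd of all OTHER numbers (without N[1]=19): gcd([39, 27, 12]) = 3
The new gcd after any change is gcd(3, new_value).
This can be at most 3.
Since 3 > old gcd 1, the gcd CAN increase (e.g., set N[1] = 3).

Answer: yes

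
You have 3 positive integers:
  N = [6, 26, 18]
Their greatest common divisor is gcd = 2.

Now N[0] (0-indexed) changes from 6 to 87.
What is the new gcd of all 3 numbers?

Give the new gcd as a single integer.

Answer: 1

Derivation:
Numbers: [6, 26, 18], gcd = 2
Change: index 0, 6 -> 87
gcd of the OTHER numbers (without index 0): gcd([26, 18]) = 2
New gcd = gcd(g_others, new_val) = gcd(2, 87) = 1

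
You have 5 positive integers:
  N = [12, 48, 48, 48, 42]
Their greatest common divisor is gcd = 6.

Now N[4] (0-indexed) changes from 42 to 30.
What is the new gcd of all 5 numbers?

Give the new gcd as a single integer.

Answer: 6

Derivation:
Numbers: [12, 48, 48, 48, 42], gcd = 6
Change: index 4, 42 -> 30
gcd of the OTHER numbers (without index 4): gcd([12, 48, 48, 48]) = 12
New gcd = gcd(g_others, new_val) = gcd(12, 30) = 6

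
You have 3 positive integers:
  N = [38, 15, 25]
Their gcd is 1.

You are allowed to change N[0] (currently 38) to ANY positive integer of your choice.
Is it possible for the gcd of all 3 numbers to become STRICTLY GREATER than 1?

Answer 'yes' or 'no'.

Current gcd = 1
gcd of all OTHER numbers (without N[0]=38): gcd([15, 25]) = 5
The new gcd after any change is gcd(5, new_value).
This can be at most 5.
Since 5 > old gcd 1, the gcd CAN increase (e.g., set N[0] = 5).

Answer: yes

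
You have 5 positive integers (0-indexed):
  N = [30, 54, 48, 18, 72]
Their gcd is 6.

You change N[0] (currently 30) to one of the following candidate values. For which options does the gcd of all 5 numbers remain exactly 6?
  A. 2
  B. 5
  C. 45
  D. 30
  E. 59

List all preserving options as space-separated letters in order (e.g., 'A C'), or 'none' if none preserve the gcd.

Old gcd = 6; gcd of others (without N[0]) = 6
New gcd for candidate v: gcd(6, v). Preserves old gcd iff gcd(6, v) = 6.
  Option A: v=2, gcd(6,2)=2 -> changes
  Option B: v=5, gcd(6,5)=1 -> changes
  Option C: v=45, gcd(6,45)=3 -> changes
  Option D: v=30, gcd(6,30)=6 -> preserves
  Option E: v=59, gcd(6,59)=1 -> changes

Answer: D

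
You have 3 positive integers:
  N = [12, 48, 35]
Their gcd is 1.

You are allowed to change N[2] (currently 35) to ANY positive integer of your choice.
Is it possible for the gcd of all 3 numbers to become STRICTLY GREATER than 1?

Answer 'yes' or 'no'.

Current gcd = 1
gcd of all OTHER numbers (without N[2]=35): gcd([12, 48]) = 12
The new gcd after any change is gcd(12, new_value).
This can be at most 12.
Since 12 > old gcd 1, the gcd CAN increase (e.g., set N[2] = 12).

Answer: yes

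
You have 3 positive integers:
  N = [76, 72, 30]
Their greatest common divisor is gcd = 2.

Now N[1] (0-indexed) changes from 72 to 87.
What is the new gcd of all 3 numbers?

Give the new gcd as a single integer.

Numbers: [76, 72, 30], gcd = 2
Change: index 1, 72 -> 87
gcd of the OTHER numbers (without index 1): gcd([76, 30]) = 2
New gcd = gcd(g_others, new_val) = gcd(2, 87) = 1

Answer: 1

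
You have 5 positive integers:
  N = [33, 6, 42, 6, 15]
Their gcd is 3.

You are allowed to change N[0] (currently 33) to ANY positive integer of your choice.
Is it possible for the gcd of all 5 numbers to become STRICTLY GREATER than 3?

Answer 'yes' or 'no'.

Answer: no

Derivation:
Current gcd = 3
gcd of all OTHER numbers (without N[0]=33): gcd([6, 42, 6, 15]) = 3
The new gcd after any change is gcd(3, new_value).
This can be at most 3.
Since 3 = old gcd 3, the gcd can only stay the same or decrease.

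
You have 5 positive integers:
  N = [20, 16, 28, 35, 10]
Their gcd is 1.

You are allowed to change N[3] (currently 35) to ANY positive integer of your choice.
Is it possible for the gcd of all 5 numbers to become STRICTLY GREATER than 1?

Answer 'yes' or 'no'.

Current gcd = 1
gcd of all OTHER numbers (without N[3]=35): gcd([20, 16, 28, 10]) = 2
The new gcd after any change is gcd(2, new_value).
This can be at most 2.
Since 2 > old gcd 1, the gcd CAN increase (e.g., set N[3] = 2).

Answer: yes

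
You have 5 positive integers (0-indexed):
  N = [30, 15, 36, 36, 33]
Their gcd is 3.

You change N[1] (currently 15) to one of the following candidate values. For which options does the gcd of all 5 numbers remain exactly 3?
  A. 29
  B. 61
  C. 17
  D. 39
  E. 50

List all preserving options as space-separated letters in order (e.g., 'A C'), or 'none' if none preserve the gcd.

Old gcd = 3; gcd of others (without N[1]) = 3
New gcd for candidate v: gcd(3, v). Preserves old gcd iff gcd(3, v) = 3.
  Option A: v=29, gcd(3,29)=1 -> changes
  Option B: v=61, gcd(3,61)=1 -> changes
  Option C: v=17, gcd(3,17)=1 -> changes
  Option D: v=39, gcd(3,39)=3 -> preserves
  Option E: v=50, gcd(3,50)=1 -> changes

Answer: D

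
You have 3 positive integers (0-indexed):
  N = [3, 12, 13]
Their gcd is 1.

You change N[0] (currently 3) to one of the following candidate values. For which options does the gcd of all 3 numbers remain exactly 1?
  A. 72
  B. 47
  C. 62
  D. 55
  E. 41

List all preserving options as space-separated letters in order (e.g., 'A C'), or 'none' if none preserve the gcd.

Answer: A B C D E

Derivation:
Old gcd = 1; gcd of others (without N[0]) = 1
New gcd for candidate v: gcd(1, v). Preserves old gcd iff gcd(1, v) = 1.
  Option A: v=72, gcd(1,72)=1 -> preserves
  Option B: v=47, gcd(1,47)=1 -> preserves
  Option C: v=62, gcd(1,62)=1 -> preserves
  Option D: v=55, gcd(1,55)=1 -> preserves
  Option E: v=41, gcd(1,41)=1 -> preserves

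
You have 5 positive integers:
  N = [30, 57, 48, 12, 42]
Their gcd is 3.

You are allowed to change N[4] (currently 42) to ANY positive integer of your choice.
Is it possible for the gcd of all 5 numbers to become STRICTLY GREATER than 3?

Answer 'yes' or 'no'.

Answer: no

Derivation:
Current gcd = 3
gcd of all OTHER numbers (without N[4]=42): gcd([30, 57, 48, 12]) = 3
The new gcd after any change is gcd(3, new_value).
This can be at most 3.
Since 3 = old gcd 3, the gcd can only stay the same or decrease.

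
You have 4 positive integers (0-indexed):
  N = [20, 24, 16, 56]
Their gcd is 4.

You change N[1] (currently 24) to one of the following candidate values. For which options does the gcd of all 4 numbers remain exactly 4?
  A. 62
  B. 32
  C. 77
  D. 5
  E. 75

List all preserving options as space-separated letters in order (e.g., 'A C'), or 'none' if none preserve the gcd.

Answer: B

Derivation:
Old gcd = 4; gcd of others (without N[1]) = 4
New gcd for candidate v: gcd(4, v). Preserves old gcd iff gcd(4, v) = 4.
  Option A: v=62, gcd(4,62)=2 -> changes
  Option B: v=32, gcd(4,32)=4 -> preserves
  Option C: v=77, gcd(4,77)=1 -> changes
  Option D: v=5, gcd(4,5)=1 -> changes
  Option E: v=75, gcd(4,75)=1 -> changes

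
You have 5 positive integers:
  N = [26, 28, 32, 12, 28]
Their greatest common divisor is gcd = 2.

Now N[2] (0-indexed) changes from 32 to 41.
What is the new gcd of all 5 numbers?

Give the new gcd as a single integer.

Answer: 1

Derivation:
Numbers: [26, 28, 32, 12, 28], gcd = 2
Change: index 2, 32 -> 41
gcd of the OTHER numbers (without index 2): gcd([26, 28, 12, 28]) = 2
New gcd = gcd(g_others, new_val) = gcd(2, 41) = 1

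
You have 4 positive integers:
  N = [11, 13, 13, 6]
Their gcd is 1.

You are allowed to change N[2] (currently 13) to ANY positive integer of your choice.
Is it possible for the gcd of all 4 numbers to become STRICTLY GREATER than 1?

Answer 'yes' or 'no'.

Answer: no

Derivation:
Current gcd = 1
gcd of all OTHER numbers (without N[2]=13): gcd([11, 13, 6]) = 1
The new gcd after any change is gcd(1, new_value).
This can be at most 1.
Since 1 = old gcd 1, the gcd can only stay the same or decrease.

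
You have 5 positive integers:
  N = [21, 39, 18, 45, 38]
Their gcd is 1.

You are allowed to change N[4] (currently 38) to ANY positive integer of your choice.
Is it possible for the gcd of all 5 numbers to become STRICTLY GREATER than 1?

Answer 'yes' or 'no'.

Current gcd = 1
gcd of all OTHER numbers (without N[4]=38): gcd([21, 39, 18, 45]) = 3
The new gcd after any change is gcd(3, new_value).
This can be at most 3.
Since 3 > old gcd 1, the gcd CAN increase (e.g., set N[4] = 3).

Answer: yes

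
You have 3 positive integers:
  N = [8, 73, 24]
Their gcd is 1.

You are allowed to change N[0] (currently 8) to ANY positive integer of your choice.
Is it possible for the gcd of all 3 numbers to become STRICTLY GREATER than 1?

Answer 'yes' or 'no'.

Current gcd = 1
gcd of all OTHER numbers (without N[0]=8): gcd([73, 24]) = 1
The new gcd after any change is gcd(1, new_value).
This can be at most 1.
Since 1 = old gcd 1, the gcd can only stay the same or decrease.

Answer: no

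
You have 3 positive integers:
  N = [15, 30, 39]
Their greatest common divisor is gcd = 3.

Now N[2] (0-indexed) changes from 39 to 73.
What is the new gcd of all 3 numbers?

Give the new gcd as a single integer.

Numbers: [15, 30, 39], gcd = 3
Change: index 2, 39 -> 73
gcd of the OTHER numbers (without index 2): gcd([15, 30]) = 15
New gcd = gcd(g_others, new_val) = gcd(15, 73) = 1

Answer: 1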